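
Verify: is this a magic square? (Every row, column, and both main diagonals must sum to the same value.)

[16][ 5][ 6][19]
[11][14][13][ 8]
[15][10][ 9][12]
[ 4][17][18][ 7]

Row 1: 16 + 5 + 6 + 19 = 46.
Row 2: 11 + 14 + 13 + 8 = 46.
Row 3: 15 + 10 + 9 + 12 = 46.
Row 4: 4 + 17 + 18 + 7 = 46.
Column 1: 16 + 11 + 15 + 4 = 46.
Column 2: 5 + 14 + 10 + 17 = 46.
Column 3: 6 + 13 + 9 + 18 = 46.
Column 4: 19 + 8 + 12 + 7 = 46.
Main diagonal: 16 + 14 + 9 + 7 = 46.
Anti-diagonal: 19 + 13 + 10 + 4 = 46.
All lines sum to 46.

Yes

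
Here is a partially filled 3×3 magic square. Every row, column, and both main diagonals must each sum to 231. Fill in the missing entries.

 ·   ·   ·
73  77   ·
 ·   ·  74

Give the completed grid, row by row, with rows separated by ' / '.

Row 2: 73 + 77 + ? = 231, so (2,3) = 81.
Column 3: 81 + 74 + ? = 231, so (1,3) = 76.
Main diagonal must total 231; the given cells sum to 151, so (1,1) = 80.
The remaining cell in anti-diagonal is (3,1) = 231 − 153 = 78.
Using row 1: 80 + 76 + ? → (1,2) = 231 − 156 = 75.
The remaining cell in row 3 is (3,2) = 231 − 152 = 79.

80 75 76 / 73 77 81 / 78 79 74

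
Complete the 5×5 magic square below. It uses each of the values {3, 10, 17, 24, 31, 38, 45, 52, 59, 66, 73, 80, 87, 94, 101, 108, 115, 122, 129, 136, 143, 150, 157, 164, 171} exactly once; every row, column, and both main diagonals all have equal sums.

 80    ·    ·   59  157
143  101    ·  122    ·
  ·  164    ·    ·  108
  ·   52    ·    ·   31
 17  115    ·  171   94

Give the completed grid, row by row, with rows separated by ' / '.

The 25 entries sum to 2175, so each line sums to 2175/5 = 435.
From row 5, 435 − (17 + 115 + 171 + 94) gives (5,3) = 38.
From column 2, 435 − (101 + 164 + 52 + 115) gives (1,2) = 3.
The remaining cell in column 5 is (2,5) = 435 − 390 = 45.
Anti-diagonal must total 435; the given cells sum to 348, so (3,3) = 87.
Row 1: 80 + 3 + 59 + 157 + ? = 435, so (1,3) = 136.
From row 2, 435 − (143 + 101 + 122 + 45) gives (2,3) = 24.
Column 3: 136 + 24 + 87 + 38 + ? = 435, so (4,3) = 150.
Using main diagonal: 80 + 101 + 87 + 94 + ? → (4,4) = 435 − 362 = 73.
Using row 4: 52 + 150 + 73 + 31 + ? → (4,1) = 435 − 306 = 129.
From column 1, 435 − (80 + 143 + 129 + 17) gives (3,1) = 66.
The remaining cell in column 4 is (3,4) = 435 − 425 = 10.

80 3 136 59 157 / 143 101 24 122 45 / 66 164 87 10 108 / 129 52 150 73 31 / 17 115 38 171 94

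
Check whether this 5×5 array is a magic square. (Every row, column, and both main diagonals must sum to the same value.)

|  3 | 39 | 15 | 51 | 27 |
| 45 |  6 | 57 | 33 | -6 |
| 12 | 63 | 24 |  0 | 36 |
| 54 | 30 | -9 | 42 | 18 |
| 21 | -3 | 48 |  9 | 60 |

Row 1: 3 + 39 + 15 + 51 + 27 = 135.
Row 2: 45 + 6 + 57 + 33 + (-6) = 135.
Row 3: 12 + 63 + 24 + 0 + 36 = 135.
Row 4: 54 + 30 + (-9) + 42 + 18 = 135.
Row 5: 21 + (-3) + 48 + 9 + 60 = 135.
Column 1: 3 + 45 + 12 + 54 + 21 = 135.
Column 2: 39 + 6 + 63 + 30 + (-3) = 135.
Column 3: 15 + 57 + 24 + (-9) + 48 = 135.
Column 4: 51 + 33 + 0 + 42 + 9 = 135.
Column 5: 27 + (-6) + 36 + 18 + 60 = 135.
Main diagonal: 3 + 6 + 24 + 42 + 60 = 135.
Anti-diagonal: 27 + 33 + 24 + 30 + 21 = 135.
All lines sum to 135.

Yes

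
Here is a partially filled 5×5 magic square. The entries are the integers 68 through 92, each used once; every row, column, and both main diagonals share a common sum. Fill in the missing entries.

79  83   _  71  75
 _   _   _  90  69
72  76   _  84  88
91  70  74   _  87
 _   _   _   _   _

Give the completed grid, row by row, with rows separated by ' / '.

79 83 92 71 75 / 73 82 86 90 69 / 72 76 80 84 88 / 91 70 74 78 87 / 85 89 68 77 81

The entries are 68 through 92, which sum to 2000, so each line sums to 2000/5 = 400.
The remaining cell in row 1 is (1,3) = 400 − 308 = 92.
Row 3 needs 400; the known cells sum to 320, so (3,3) = 80.
From row 4, 400 − (91 + 70 + 74 + 87) gives (4,4) = 78.
From column 4, 400 − (71 + 90 + 84 + 78) gives (5,4) = 77.
Column 5: 75 + 69 + 88 + 87 + ? = 400, so (5,5) = 81.
From main diagonal, 400 − (79 + 80 + 78 + 81) gives (2,2) = 82.
The remaining cell in anti-diagonal is (5,1) = 400 − 315 = 85.
From column 1, 400 − (79 + 72 + 91 + 85) gives (2,1) = 73.
Column 2 must total 400; the given cells sum to 311, so (5,2) = 89.
The remaining cell in row 2 is (2,3) = 400 − 314 = 86.
Row 5 needs 400; the known cells sum to 332, so (5,3) = 68.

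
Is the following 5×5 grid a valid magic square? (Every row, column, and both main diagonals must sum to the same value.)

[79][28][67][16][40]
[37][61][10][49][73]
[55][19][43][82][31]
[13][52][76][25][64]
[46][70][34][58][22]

Yes

Row 1: 79 + 28 + 67 + 16 + 40 = 230.
Row 2: 37 + 61 + 10 + 49 + 73 = 230.
Row 3: 55 + 19 + 43 + 82 + 31 = 230.
Row 4: 13 + 52 + 76 + 25 + 64 = 230.
Row 5: 46 + 70 + 34 + 58 + 22 = 230.
Column 1: 79 + 37 + 55 + 13 + 46 = 230.
Column 2: 28 + 61 + 19 + 52 + 70 = 230.
Column 3: 67 + 10 + 43 + 76 + 34 = 230.
Column 4: 16 + 49 + 82 + 25 + 58 = 230.
Column 5: 40 + 73 + 31 + 64 + 22 = 230.
Main diagonal: 79 + 61 + 43 + 25 + 22 = 230.
Anti-diagonal: 40 + 49 + 43 + 52 + 46 = 230.
All lines sum to 230.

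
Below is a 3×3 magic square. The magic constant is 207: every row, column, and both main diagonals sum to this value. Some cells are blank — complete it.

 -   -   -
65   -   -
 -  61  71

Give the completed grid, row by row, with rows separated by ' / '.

The remaining cell in row 3 is (3,1) = 207 − 132 = 75.
Column 1 needs 207; the known cells sum to 140, so (1,1) = 67.
Main diagonal must total 207; the given cells sum to 138, so (2,2) = 69.
Anti-diagonal must total 207; the given cells sum to 144, so (1,3) = 63.
Row 1 must total 207; the given cells sum to 130, so (1,2) = 77.
The remaining cell in row 2 is (2,3) = 207 − 134 = 73.

67 77 63 / 65 69 73 / 75 61 71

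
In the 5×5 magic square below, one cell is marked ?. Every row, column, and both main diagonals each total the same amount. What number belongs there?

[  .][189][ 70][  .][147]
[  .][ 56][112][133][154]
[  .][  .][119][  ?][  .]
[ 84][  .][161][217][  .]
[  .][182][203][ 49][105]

175

Column 3 is complete and sums to 665; that is the magic constant.
Using row 2: 56 + 112 + 133 + 154 + ? → (2,1) = 665 − 455 = 210.
Row 5 needs 665; the known cells sum to 539, so (5,1) = 126.
The remaining cell in main diagonal is (1,1) = 665 − 497 = 168.
Anti-diagonal: 147 + 133 + 119 + 126 + ? = 665, so (4,2) = 140.
Row 1 needs 665; the known cells sum to 574, so (1,4) = 91.
Row 4 needs 665; the known cells sum to 602, so (4,5) = 63.
Column 1: 168 + 210 + 84 + 126 + ? = 665, so (3,1) = 77.
From column 2, 665 − (189 + 56 + 140 + 182) gives (3,2) = 98.
Column 4 needs 665; the known cells sum to 490, so (3,4) = 175.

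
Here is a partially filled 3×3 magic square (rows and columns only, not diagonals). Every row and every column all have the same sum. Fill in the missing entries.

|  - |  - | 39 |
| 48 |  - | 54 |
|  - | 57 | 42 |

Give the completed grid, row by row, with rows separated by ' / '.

51 45 39 / 48 33 54 / 36 57 42

Column 3 is already complete: 39 + 54 + 42 = 135, so that is the magic constant.
Row 2: 48 + 54 + ? = 135, so (2,2) = 33.
Row 3 must total 135; the given cells sum to 99, so (3,1) = 36.
Column 1 needs 135; the known cells sum to 84, so (1,1) = 51.
The remaining cell in column 2 is (1,2) = 135 − 90 = 45.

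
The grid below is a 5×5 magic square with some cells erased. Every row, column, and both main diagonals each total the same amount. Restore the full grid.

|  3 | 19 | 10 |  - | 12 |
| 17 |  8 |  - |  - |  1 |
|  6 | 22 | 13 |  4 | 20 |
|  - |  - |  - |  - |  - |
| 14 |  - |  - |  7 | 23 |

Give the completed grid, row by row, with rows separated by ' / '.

3 19 10 21 12 / 17 8 24 15 1 / 6 22 13 4 20 / 25 11 2 18 9 / 14 5 16 7 23

Row 3 is already complete: 6 + 22 + 13 + 4 + 20 = 65, so that is the magic constant.
From row 1, 65 − (3 + 19 + 10 + 12) gives (1,4) = 21.
Column 1 must total 65; the given cells sum to 40, so (4,1) = 25.
From column 5, 65 − (12 + 1 + 20 + 23) gives (4,5) = 9.
Main diagonal needs 65; the known cells sum to 47, so (4,4) = 18.
Column 4 needs 65; the known cells sum to 50, so (2,4) = 15.
Anti-diagonal: 12 + 15 + 13 + 14 + ? = 65, so (4,2) = 11.
Row 2 must total 65; the given cells sum to 41, so (2,3) = 24.
From row 4, 65 − (25 + 11 + 18 + 9) gives (4,3) = 2.
Using column 2: 19 + 8 + 22 + 11 + ? → (5,2) = 65 − 60 = 5.
The remaining cell in column 3 is (5,3) = 65 − 49 = 16.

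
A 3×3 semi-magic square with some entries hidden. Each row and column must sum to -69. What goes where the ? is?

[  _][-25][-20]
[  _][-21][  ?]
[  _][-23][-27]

Row 1: -25 + (-20) + ? = -69, so (1,1) = -24.
Using row 3: -23 + (-27) + ? → (3,1) = -69 − (-50) = -19.
The remaining cell in column 1 is (2,1) = -69 − (-43) = -26.
The remaining cell in column 3 is (2,3) = -69 − (-47) = -22.

-22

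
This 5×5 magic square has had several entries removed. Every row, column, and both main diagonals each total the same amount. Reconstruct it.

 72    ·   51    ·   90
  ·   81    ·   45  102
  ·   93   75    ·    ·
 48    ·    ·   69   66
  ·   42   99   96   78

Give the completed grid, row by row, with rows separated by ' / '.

Main diagonal is already complete: 72 + 81 + 75 + 69 + 78 = 375, so that is the magic constant.
From row 5, 375 − (42 + 99 + 96 + 78) gives (5,1) = 60.
Column 5 must total 375; the given cells sum to 336, so (3,5) = 39.
The remaining cell in anti-diagonal is (4,2) = 375 − 270 = 105.
The remaining cell in row 4 is (4,3) = 375 − 288 = 87.
From column 2, 375 − (81 + 93 + 105 + 42) gives (1,2) = 54.
The remaining cell in column 3 is (2,3) = 375 − 312 = 63.
Row 1: 72 + 54 + 51 + 90 + ? = 375, so (1,4) = 108.
Using row 2: 81 + 63 + 45 + 102 + ? → (2,1) = 375 − 291 = 84.
The remaining cell in column 1 is (3,1) = 375 − 264 = 111.
Column 4: 108 + 45 + 69 + 96 + ? = 375, so (3,4) = 57.

72 54 51 108 90 / 84 81 63 45 102 / 111 93 75 57 39 / 48 105 87 69 66 / 60 42 99 96 78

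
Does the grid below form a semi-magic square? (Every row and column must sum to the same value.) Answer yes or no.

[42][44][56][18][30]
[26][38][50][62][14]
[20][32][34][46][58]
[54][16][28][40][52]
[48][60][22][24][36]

Row 1: 42 + 44 + 56 + 18 + 30 = 190.
Row 2: 26 + 38 + 50 + 62 + 14 = 190.
Row 3: 20 + 32 + 34 + 46 + 58 = 190.
Row 4: 54 + 16 + 28 + 40 + 52 = 190.
Row 5: 48 + 60 + 22 + 24 + 36 = 190.
Column 1: 42 + 26 + 20 + 54 + 48 = 190.
Column 2: 44 + 38 + 32 + 16 + 60 = 190.
Column 3: 56 + 50 + 34 + 28 + 22 = 190.
Column 4: 18 + 62 + 46 + 40 + 24 = 190.
Column 5: 30 + 14 + 58 + 52 + 36 = 190.
All lines sum to 190.

Yes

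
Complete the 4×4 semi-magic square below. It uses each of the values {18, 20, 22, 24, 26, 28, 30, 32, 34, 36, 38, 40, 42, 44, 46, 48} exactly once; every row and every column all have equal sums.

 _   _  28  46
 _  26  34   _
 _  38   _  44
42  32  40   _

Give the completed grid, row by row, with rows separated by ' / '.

The 16 entries sum to 528, so each line sums to 528/4 = 132.
Using row 4: 42 + 32 + 40 + ? → (4,4) = 132 − 114 = 18.
Column 2 must total 132; the given cells sum to 96, so (1,2) = 36.
The remaining cell in column 3 is (3,3) = 132 − 102 = 30.
Column 4 must total 132; the given cells sum to 108, so (2,4) = 24.
From row 1, 132 − (36 + 28 + 46) gives (1,1) = 22.
Row 2 must total 132; the given cells sum to 84, so (2,1) = 48.
Row 3 must total 132; the given cells sum to 112, so (3,1) = 20.

22 36 28 46 / 48 26 34 24 / 20 38 30 44 / 42 32 40 18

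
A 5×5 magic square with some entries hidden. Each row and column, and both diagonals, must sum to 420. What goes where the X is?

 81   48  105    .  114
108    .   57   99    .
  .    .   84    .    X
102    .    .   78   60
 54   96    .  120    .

Row 1 must total 420; the given cells sum to 348, so (1,4) = 72.
From column 1, 420 − (81 + 108 + 102 + 54) gives (3,1) = 75.
Column 4 must total 420; the given cells sum to 369, so (3,4) = 51.
Anti-diagonal must total 420; the given cells sum to 351, so (4,2) = 69.
Row 4: 102 + 69 + 78 + 60 + ? = 420, so (4,3) = 111.
Column 3 must total 420; the given cells sum to 357, so (5,3) = 63.
Row 5 must total 420; the given cells sum to 333, so (5,5) = 87.
The remaining cell in main diagonal is (2,2) = 420 − 330 = 90.
Using row 2: 108 + 90 + 57 + 99 + ? → (2,5) = 420 − 354 = 66.
Column 2 must total 420; the given cells sum to 303, so (3,2) = 117.
Column 5 must total 420; the given cells sum to 327, so (3,5) = 93.

93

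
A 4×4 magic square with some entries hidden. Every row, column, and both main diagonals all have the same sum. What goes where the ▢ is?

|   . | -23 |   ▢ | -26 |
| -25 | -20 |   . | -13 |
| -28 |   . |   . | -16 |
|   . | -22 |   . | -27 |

-19

Column 4 is complete and sums to -82; that is the magic constant.
Using row 2: -25 + (-20) + (-13) + ? → (2,3) = -82 − (-58) = -24.
The remaining cell in column 2 is (3,2) = -82 − (-65) = -17.
The remaining cell in anti-diagonal is (4,1) = -82 − (-67) = -15.
Row 3 needs -82; the known cells sum to -61, so (3,3) = -21.
The remaining cell in row 4 is (4,3) = -82 − (-64) = -18.
Column 1 needs -82; the known cells sum to -68, so (1,1) = -14.
Column 3 needs -82; the known cells sum to -63, so (1,3) = -19.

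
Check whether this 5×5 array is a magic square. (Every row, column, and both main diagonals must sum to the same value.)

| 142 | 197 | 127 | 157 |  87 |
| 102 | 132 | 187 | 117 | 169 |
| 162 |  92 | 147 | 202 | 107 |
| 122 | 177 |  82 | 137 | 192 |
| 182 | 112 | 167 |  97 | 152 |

No — column 5 sums to 707 but anti-diagonal sums to 710.

Row 1: 142 + 197 + 127 + 157 + 87 = 710.
Row 2: 102 + 132 + 187 + 117 + 169 = 707.
Row 3: 162 + 92 + 147 + 202 + 107 = 710.
Row 4: 122 + 177 + 82 + 137 + 192 = 710.
Row 5: 182 + 112 + 167 + 97 + 152 = 710.
Column 1: 142 + 102 + 162 + 122 + 182 = 710.
Column 2: 197 + 132 + 92 + 177 + 112 = 710.
Column 3: 127 + 187 + 147 + 82 + 167 = 710.
Column 4: 157 + 117 + 202 + 137 + 97 = 710.
Column 5: 87 + 169 + 107 + 192 + 152 = 707.
Main diagonal: 142 + 132 + 147 + 137 + 152 = 710.
Anti-diagonal: 87 + 117 + 147 + 177 + 182 = 710.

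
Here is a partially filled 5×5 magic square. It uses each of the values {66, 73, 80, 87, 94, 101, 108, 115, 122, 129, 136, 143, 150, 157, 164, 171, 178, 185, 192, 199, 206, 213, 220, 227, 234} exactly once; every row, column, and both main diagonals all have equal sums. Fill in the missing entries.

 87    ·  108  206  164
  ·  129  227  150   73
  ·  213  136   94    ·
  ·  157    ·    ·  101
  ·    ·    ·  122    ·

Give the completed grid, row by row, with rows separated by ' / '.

87 185 108 206 164 / 171 129 227 150 73 / 115 213 136 94 192 / 234 157 80 178 101 / 143 66 199 122 220

The 25 entries sum to 3750, so each line sums to 3750/5 = 750.
Row 1 must total 750; the given cells sum to 565, so (1,2) = 185.
From row 2, 750 − (129 + 227 + 150 + 73) gives (2,1) = 171.
Column 2 needs 750; the known cells sum to 684, so (5,2) = 66.
Column 4 must total 750; the given cells sum to 572, so (4,4) = 178.
Main diagonal must total 750; the given cells sum to 530, so (5,5) = 220.
From anti-diagonal, 750 − (164 + 150 + 136 + 157) gives (5,1) = 143.
The remaining cell in row 5 is (5,3) = 750 − 551 = 199.
Column 3: 108 + 227 + 136 + 199 + ? = 750, so (4,3) = 80.
Column 5 needs 750; the known cells sum to 558, so (3,5) = 192.
Row 3 must total 750; the given cells sum to 635, so (3,1) = 115.
Using row 4: 157 + 80 + 178 + 101 + ? → (4,1) = 750 − 516 = 234.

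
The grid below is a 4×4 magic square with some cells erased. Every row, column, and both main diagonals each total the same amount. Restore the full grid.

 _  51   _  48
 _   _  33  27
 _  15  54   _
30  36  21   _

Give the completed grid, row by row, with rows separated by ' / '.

9 51 18 48 / 42 24 33 27 / 45 15 54 12 / 30 36 21 39

Anti-diagonal is already complete: 48 + 33 + 15 + 30 = 126, so that is the magic constant.
Row 4 must total 126; the given cells sum to 87, so (4,4) = 39.
Column 2 needs 126; the known cells sum to 102, so (2,2) = 24.
The remaining cell in column 3 is (1,3) = 126 − 108 = 18.
Column 4 must total 126; the given cells sum to 114, so (3,4) = 12.
Main diagonal: 24 + 54 + 39 + ? = 126, so (1,1) = 9.
Row 2: 24 + 33 + 27 + ? = 126, so (2,1) = 42.
Row 3 must total 126; the given cells sum to 81, so (3,1) = 45.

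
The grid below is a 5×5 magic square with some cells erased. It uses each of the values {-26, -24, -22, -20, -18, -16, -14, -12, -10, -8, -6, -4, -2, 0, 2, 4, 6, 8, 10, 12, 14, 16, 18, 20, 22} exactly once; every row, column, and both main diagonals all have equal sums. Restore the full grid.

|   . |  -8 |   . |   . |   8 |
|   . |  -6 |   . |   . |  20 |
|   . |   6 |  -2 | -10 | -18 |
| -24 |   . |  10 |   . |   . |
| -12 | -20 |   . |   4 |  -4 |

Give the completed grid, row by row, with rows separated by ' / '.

0 -8 -26 16 8 / 12 -6 -14 -22 20 / 14 6 -2 -10 -18 / -24 18 10 2 -16 / -12 -20 22 4 -4

The 25 entries sum to -50, so each line sums to -50/5 = -10.
Row 3: 6 + (-2) + (-10) + (-18) + ? = -10, so (3,1) = 14.
The remaining cell in row 5 is (5,3) = -10 − (-32) = 22.
Using column 2: -8 + (-6) + 6 + (-20) + ? → (4,2) = -10 − (-28) = 18.
Column 5 needs -10; the known cells sum to 6, so (4,5) = -16.
From anti-diagonal, -10 − (8 + (-2) + 18 + (-12)) gives (2,4) = -22.
Row 4 needs -10; the known cells sum to -12, so (4,4) = 2.
Using column 4: -22 + (-10) + 2 + 4 + ? → (1,4) = -10 − (-26) = 16.
Main diagonal needs -10; the known cells sum to -10, so (1,1) = 0.
Row 1 must total -10; the given cells sum to 16, so (1,3) = -26.
Using column 1: 0 + 14 + (-24) + (-12) + ? → (2,1) = -10 − (-22) = 12.
Column 3: -26 + (-2) + 10 + 22 + ? = -10, so (2,3) = -14.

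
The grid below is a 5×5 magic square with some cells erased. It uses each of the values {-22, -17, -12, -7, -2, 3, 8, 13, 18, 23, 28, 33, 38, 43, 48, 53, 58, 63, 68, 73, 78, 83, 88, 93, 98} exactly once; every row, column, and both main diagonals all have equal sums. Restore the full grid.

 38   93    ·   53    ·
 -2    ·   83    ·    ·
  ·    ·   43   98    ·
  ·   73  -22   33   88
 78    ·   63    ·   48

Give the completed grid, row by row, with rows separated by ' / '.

The 25 entries sum to 950, so each line sums to 950/5 = 190.
Row 4: 73 + (-22) + 33 + 88 + ? = 190, so (4,1) = 18.
Column 1: 38 + (-2) + 18 + 78 + ? = 190, so (3,1) = 58.
Column 3: 83 + 43 + (-22) + 63 + ? = 190, so (1,3) = 23.
The remaining cell in main diagonal is (2,2) = 190 − 162 = 28.
Row 1: 38 + 93 + 23 + 53 + ? = 190, so (1,5) = -17.
Anti-diagonal needs 190; the known cells sum to 177, so (2,4) = 13.
Row 2 must total 190; the given cells sum to 122, so (2,5) = 68.
From column 4, 190 − (53 + 13 + 98 + 33) gives (5,4) = -7.
From column 5, 190 − (-17 + 68 + 88 + 48) gives (3,5) = 3.
Using row 3: 58 + 43 + 98 + 3 + ? → (3,2) = 190 − 202 = -12.
Row 5 must total 190; the given cells sum to 182, so (5,2) = 8.

38 93 23 53 -17 / -2 28 83 13 68 / 58 -12 43 98 3 / 18 73 -22 33 88 / 78 8 63 -7 48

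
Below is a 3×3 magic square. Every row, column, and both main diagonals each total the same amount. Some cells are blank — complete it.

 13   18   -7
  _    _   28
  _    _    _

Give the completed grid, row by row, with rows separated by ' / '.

Row 1 is already complete: 13 + 18 + -7 = 24, so that is the magic constant.
Column 3: -7 + 28 + ? = 24, so (3,3) = 3.
Main diagonal: 13 + 3 + ? = 24, so (2,2) = 8.
Anti-diagonal must total 24; the given cells sum to 1, so (3,1) = 23.
Row 2 must total 24; the given cells sum to 36, so (2,1) = -12.
Using row 3: 23 + 3 + ? → (3,2) = 24 − 26 = -2.

13 18 -7 / -12 8 28 / 23 -2 3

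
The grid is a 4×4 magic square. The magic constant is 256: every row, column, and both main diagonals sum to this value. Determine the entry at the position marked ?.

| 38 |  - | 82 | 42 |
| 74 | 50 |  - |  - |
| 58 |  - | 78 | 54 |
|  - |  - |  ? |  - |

The remaining cell in row 1 is (1,2) = 256 − 162 = 94.
From row 3, 256 − (58 + 78 + 54) gives (3,2) = 66.
Using column 1: 38 + 74 + 58 + ? → (4,1) = 256 − 170 = 86.
Column 2: 94 + 50 + 66 + ? = 256, so (4,2) = 46.
Main diagonal: 38 + 50 + 78 + ? = 256, so (4,4) = 90.
Anti-diagonal: 42 + 66 + 86 + ? = 256, so (2,3) = 62.
The remaining cell in row 2 is (2,4) = 256 − 186 = 70.
The remaining cell in row 4 is (4,3) = 256 − 222 = 34.

34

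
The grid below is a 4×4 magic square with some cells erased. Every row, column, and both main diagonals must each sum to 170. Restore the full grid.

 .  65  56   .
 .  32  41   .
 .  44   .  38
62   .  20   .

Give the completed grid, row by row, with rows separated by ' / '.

26 65 56 23 / 47 32 41 50 / 35 44 53 38 / 62 29 20 59

Column 2 must total 170; the given cells sum to 141, so (4,2) = 29.
From column 3, 170 − (56 + 41 + 20) gives (3,3) = 53.
From anti-diagonal, 170 − (41 + 44 + 62) gives (1,4) = 23.
Row 1: 65 + 56 + 23 + ? = 170, so (1,1) = 26.
Row 3 must total 170; the given cells sum to 135, so (3,1) = 35.
Using row 4: 62 + 29 + 20 + ? → (4,4) = 170 − 111 = 59.
The remaining cell in column 1 is (2,1) = 170 − 123 = 47.
The remaining cell in column 4 is (2,4) = 170 − 120 = 50.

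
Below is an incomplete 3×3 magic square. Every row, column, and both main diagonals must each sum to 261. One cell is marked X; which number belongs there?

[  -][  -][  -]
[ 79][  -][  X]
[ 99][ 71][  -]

95

The remaining cell in row 3 is (3,3) = 261 − 170 = 91.
Column 1 needs 261; the known cells sum to 178, so (1,1) = 83.
From main diagonal, 261 − (83 + 91) gives (2,2) = 87.
The remaining cell in anti-diagonal is (1,3) = 261 − 186 = 75.
Using row 1: 83 + 75 + ? → (1,2) = 261 − 158 = 103.
The remaining cell in row 2 is (2,3) = 261 − 166 = 95.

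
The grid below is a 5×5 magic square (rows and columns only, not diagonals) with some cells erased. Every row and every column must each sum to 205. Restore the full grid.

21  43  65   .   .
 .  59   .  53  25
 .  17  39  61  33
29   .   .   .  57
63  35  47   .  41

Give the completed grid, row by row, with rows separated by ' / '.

21 43 65 27 49 / 37 59 31 53 25 / 55 17 39 61 33 / 29 51 23 45 57 / 63 35 47 19 41

From row 3, 205 − (17 + 39 + 61 + 33) gives (3,1) = 55.
Row 5 must total 205; the given cells sum to 186, so (5,4) = 19.
The remaining cell in column 1 is (2,1) = 205 − 168 = 37.
The remaining cell in column 2 is (4,2) = 205 − 154 = 51.
Column 5: 25 + 33 + 57 + 41 + ? = 205, so (1,5) = 49.
The remaining cell in row 1 is (1,4) = 205 − 178 = 27.
From row 2, 205 − (37 + 59 + 53 + 25) gives (2,3) = 31.
From column 3, 205 − (65 + 31 + 39 + 47) gives (4,3) = 23.
Column 4 needs 205; the known cells sum to 160, so (4,4) = 45.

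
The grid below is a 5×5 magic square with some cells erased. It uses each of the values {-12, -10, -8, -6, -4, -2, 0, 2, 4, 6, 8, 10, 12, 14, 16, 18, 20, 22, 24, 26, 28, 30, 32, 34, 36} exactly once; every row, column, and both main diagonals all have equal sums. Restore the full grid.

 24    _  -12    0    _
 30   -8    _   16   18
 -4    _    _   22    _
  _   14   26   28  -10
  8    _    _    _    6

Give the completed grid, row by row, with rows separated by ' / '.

The 25 entries sum to 300, so each line sums to 300/5 = 60.
From row 2, 60 − (30 + (-8) + 16 + 18) gives (2,3) = 4.
Row 4 needs 60; the known cells sum to 58, so (4,1) = 2.
Column 4: 0 + 16 + 22 + 28 + ? = 60, so (5,4) = -6.
Main diagonal must total 60; the given cells sum to 50, so (3,3) = 10.
Using anti-diagonal: 16 + 10 + 14 + 8 + ? → (1,5) = 60 − 48 = 12.
Using row 1: 24 + (-12) + 0 + 12 + ? → (1,2) = 60 − 24 = 36.
From column 3, 60 − (-12 + 4 + 10 + 26) gives (5,3) = 32.
Column 5 needs 60; the known cells sum to 26, so (3,5) = 34.
Using row 3: -4 + 10 + 22 + 34 + ? → (3,2) = 60 − 62 = -2.
Row 5 needs 60; the known cells sum to 40, so (5,2) = 20.

24 36 -12 0 12 / 30 -8 4 16 18 / -4 -2 10 22 34 / 2 14 26 28 -10 / 8 20 32 -6 6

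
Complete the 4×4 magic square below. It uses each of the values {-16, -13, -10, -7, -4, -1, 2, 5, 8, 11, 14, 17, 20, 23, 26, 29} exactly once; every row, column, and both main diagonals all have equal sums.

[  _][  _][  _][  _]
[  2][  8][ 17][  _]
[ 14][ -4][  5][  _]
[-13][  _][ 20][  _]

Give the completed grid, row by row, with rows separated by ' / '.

23 -7 -16 26 / 2 8 17 -1 / 14 -4 5 11 / -13 29 20 -10

The 16 entries sum to 104, so each line sums to 104/4 = 26.
Row 2 must total 26; the given cells sum to 27, so (2,4) = -1.
From row 3, 26 − (14 + (-4) + 5) gives (3,4) = 11.
The remaining cell in column 1 is (1,1) = 26 − 3 = 23.
Column 3 must total 26; the given cells sum to 42, so (1,3) = -16.
From main diagonal, 26 − (23 + 8 + 5) gives (4,4) = -10.
From anti-diagonal, 26 − (17 + (-4) + (-13)) gives (1,4) = 26.
The remaining cell in row 1 is (1,2) = 26 − 33 = -7.
Row 4 needs 26; the known cells sum to -3, so (4,2) = 29.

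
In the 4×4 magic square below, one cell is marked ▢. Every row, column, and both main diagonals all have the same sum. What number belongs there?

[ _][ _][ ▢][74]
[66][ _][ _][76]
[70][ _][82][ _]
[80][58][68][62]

64

Row 4 is complete and sums to 268; that is the magic constant.
The remaining cell in column 1 is (1,1) = 268 − 216 = 52.
Column 4 needs 268; the known cells sum to 212, so (3,4) = 56.
The remaining cell in main diagonal is (2,2) = 268 − 196 = 72.
Using row 2: 66 + 72 + 76 + ? → (2,3) = 268 − 214 = 54.
Row 3: 70 + 82 + 56 + ? = 268, so (3,2) = 60.
The remaining cell in column 2 is (1,2) = 268 − 190 = 78.
Column 3 needs 268; the known cells sum to 204, so (1,3) = 64.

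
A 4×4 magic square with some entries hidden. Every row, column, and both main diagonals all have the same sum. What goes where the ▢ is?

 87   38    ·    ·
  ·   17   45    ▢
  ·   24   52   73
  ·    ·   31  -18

80

Main diagonal is complete and sums to 138; that is the magic constant.
Using row 3: 24 + 52 + 73 + ? → (3,1) = 138 − 149 = -11.
Using column 2: 38 + 17 + 24 + ? → (4,2) = 138 − 79 = 59.
Column 3 needs 138; the known cells sum to 128, so (1,3) = 10.
Using row 1: 87 + 38 + 10 + ? → (1,4) = 138 − 135 = 3.
From row 4, 138 − (59 + 31 + (-18)) gives (4,1) = 66.
Column 1 needs 138; the known cells sum to 142, so (2,1) = -4.
The remaining cell in column 4 is (2,4) = 138 − 58 = 80.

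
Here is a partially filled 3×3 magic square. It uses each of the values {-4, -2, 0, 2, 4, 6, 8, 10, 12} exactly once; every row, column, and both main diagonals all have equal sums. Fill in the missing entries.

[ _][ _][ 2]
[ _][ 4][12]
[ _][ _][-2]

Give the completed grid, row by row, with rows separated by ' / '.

The 9 entries sum to 36, so each line sums to 36/3 = 12.
From row 2, 12 − (4 + 12) gives (2,1) = -4.
The remaining cell in main diagonal is (1,1) = 12 − 2 = 10.
Anti-diagonal must total 12; the given cells sum to 6, so (3,1) = 6.
Row 1: 10 + 2 + ? = 12, so (1,2) = 0.
Row 3 must total 12; the given cells sum to 4, so (3,2) = 8.

10 0 2 / -4 4 12 / 6 8 -2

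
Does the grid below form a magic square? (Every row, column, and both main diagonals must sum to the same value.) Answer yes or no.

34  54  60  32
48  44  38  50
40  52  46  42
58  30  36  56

Yes

Row 1: 34 + 54 + 60 + 32 = 180.
Row 2: 48 + 44 + 38 + 50 = 180.
Row 3: 40 + 52 + 46 + 42 = 180.
Row 4: 58 + 30 + 36 + 56 = 180.
Column 1: 34 + 48 + 40 + 58 = 180.
Column 2: 54 + 44 + 52 + 30 = 180.
Column 3: 60 + 38 + 46 + 36 = 180.
Column 4: 32 + 50 + 42 + 56 = 180.
Main diagonal: 34 + 44 + 46 + 56 = 180.
Anti-diagonal: 32 + 38 + 52 + 58 = 180.
All lines sum to 180.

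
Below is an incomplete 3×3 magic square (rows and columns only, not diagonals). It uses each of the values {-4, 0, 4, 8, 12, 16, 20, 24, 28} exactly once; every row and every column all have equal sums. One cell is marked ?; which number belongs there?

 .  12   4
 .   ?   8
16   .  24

The 9 entries sum to 108, so each line sums to 108/3 = 36.
Using row 1: 12 + 4 + ? → (1,1) = 36 − 16 = 20.
Row 3: 16 + 24 + ? = 36, so (3,2) = -4.
Column 1: 20 + 16 + ? = 36, so (2,1) = 0.
Column 2 needs 36; the known cells sum to 8, so (2,2) = 28.

28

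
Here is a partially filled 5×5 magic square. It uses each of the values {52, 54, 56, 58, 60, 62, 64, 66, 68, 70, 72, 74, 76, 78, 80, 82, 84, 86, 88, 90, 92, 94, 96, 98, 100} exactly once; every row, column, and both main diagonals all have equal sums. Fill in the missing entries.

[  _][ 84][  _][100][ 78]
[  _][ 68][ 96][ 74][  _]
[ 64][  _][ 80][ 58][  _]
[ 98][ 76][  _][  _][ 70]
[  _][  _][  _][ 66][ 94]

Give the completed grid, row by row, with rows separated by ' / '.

56 84 62 100 78 / 90 68 96 74 52 / 64 92 80 58 86 / 98 76 54 82 70 / 72 60 88 66 94

The 25 entries sum to 1900, so each line sums to 1900/5 = 380.
Column 4: 100 + 74 + 58 + 66 + ? = 380, so (4,4) = 82.
The remaining cell in main diagonal is (1,1) = 380 − 324 = 56.
The remaining cell in anti-diagonal is (5,1) = 380 − 308 = 72.
Row 1 needs 380; the known cells sum to 318, so (1,3) = 62.
Row 4 needs 380; the known cells sum to 326, so (4,3) = 54.
Using column 1: 56 + 64 + 98 + 72 + ? → (2,1) = 380 − 290 = 90.
From column 3, 380 − (62 + 96 + 80 + 54) gives (5,3) = 88.
Row 2: 90 + 68 + 96 + 74 + ? = 380, so (2,5) = 52.
Row 5 must total 380; the given cells sum to 320, so (5,2) = 60.
The remaining cell in column 2 is (3,2) = 380 − 288 = 92.
Column 5 must total 380; the given cells sum to 294, so (3,5) = 86.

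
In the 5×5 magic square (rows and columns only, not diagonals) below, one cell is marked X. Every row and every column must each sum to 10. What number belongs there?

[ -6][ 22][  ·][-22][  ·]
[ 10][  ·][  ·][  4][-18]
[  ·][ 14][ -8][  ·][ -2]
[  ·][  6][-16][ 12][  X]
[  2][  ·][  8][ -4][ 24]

-10

The remaining cell in row 5 is (5,2) = 10 − 30 = -20.
Column 2: 22 + 14 + 6 + (-20) + ? = 10, so (2,2) = -12.
Column 4 must total 10; the given cells sum to -10, so (3,4) = 20.
The remaining cell in row 2 is (2,3) = 10 − (-16) = 26.
Using row 3: 14 + (-8) + 20 + (-2) + ? → (3,1) = 10 − 24 = -14.
Column 1: -6 + 10 + (-14) + 2 + ? = 10, so (4,1) = 18.
Column 3 must total 10; the given cells sum to 10, so (1,3) = 0.
The remaining cell in row 1 is (1,5) = 10 − (-6) = 16.
Row 4: 18 + 6 + (-16) + 12 + ? = 10, so (4,5) = -10.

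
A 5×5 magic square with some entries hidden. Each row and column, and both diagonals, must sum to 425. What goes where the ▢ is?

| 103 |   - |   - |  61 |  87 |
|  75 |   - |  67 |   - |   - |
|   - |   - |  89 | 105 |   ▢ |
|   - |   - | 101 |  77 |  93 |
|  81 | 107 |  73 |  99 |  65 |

Using column 3: 67 + 89 + 101 + 73 + ? → (1,3) = 425 − 330 = 95.
Using column 4: 61 + 105 + 77 + 99 + ? → (2,4) = 425 − 342 = 83.
Main diagonal must total 425; the given cells sum to 334, so (2,2) = 91.
From anti-diagonal, 425 − (87 + 83 + 89 + 81) gives (4,2) = 85.
Row 1: 103 + 95 + 61 + 87 + ? = 425, so (1,2) = 79.
Row 2: 75 + 91 + 67 + 83 + ? = 425, so (2,5) = 109.
From row 4, 425 − (85 + 101 + 77 + 93) gives (4,1) = 69.
Using column 1: 103 + 75 + 69 + 81 + ? → (3,1) = 425 − 328 = 97.
Using column 2: 79 + 91 + 85 + 107 + ? → (3,2) = 425 − 362 = 63.
Column 5 must total 425; the given cells sum to 354, so (3,5) = 71.

71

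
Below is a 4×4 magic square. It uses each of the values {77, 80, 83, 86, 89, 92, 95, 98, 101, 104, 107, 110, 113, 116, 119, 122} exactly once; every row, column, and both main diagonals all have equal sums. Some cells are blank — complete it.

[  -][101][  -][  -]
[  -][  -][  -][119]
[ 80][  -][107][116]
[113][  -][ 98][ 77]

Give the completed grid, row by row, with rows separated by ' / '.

122 101 89 86 / 83 92 104 119 / 80 95 107 116 / 113 110 98 77

The 16 entries sum to 1592, so each line sums to 1592/4 = 398.
Using row 3: 80 + 107 + 116 + ? → (3,2) = 398 − 303 = 95.
From row 4, 398 − (113 + 98 + 77) gives (4,2) = 110.
From column 2, 398 − (101 + 95 + 110) gives (2,2) = 92.
Column 4: 119 + 116 + 77 + ? = 398, so (1,4) = 86.
Using main diagonal: 92 + 107 + 77 + ? → (1,1) = 398 − 276 = 122.
Using anti-diagonal: 86 + 95 + 113 + ? → (2,3) = 398 − 294 = 104.
Using row 1: 122 + 101 + 86 + ? → (1,3) = 398 − 309 = 89.
Using row 2: 92 + 104 + 119 + ? → (2,1) = 398 − 315 = 83.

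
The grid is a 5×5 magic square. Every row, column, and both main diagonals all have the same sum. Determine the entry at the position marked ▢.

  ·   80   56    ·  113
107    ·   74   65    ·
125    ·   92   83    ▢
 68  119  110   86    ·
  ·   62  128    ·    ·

Column 3 is complete and sums to 460; that is the magic constant.
From row 4, 460 − (68 + 119 + 110 + 86) gives (4,5) = 77.
Anti-diagonal needs 460; the known cells sum to 389, so (5,1) = 71.
Column 1 must total 460; the given cells sum to 371, so (1,1) = 89.
From row 1, 460 − (89 + 80 + 56 + 113) gives (1,4) = 122.
Column 4 needs 460; the known cells sum to 356, so (5,4) = 104.
Using row 5: 71 + 62 + 128 + 104 + ? → (5,5) = 460 − 365 = 95.
From main diagonal, 460 − (89 + 92 + 86 + 95) gives (2,2) = 98.
From row 2, 460 − (107 + 98 + 74 + 65) gives (2,5) = 116.
Using column 2: 80 + 98 + 119 + 62 + ? → (3,2) = 460 − 359 = 101.
Column 5 needs 460; the known cells sum to 401, so (3,5) = 59.

59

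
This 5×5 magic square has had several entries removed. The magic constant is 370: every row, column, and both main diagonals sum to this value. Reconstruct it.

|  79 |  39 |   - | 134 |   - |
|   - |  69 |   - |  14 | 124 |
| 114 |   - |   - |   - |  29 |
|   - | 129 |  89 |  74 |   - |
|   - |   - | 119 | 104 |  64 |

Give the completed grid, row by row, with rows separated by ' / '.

Column 4 needs 370; the known cells sum to 326, so (3,4) = 44.
Main diagonal needs 370; the known cells sum to 286, so (3,3) = 84.
Row 3 needs 370; the known cells sum to 271, so (3,2) = 99.
Column 2 needs 370; the known cells sum to 336, so (5,2) = 34.
Row 5: 34 + 119 + 104 + 64 + ? = 370, so (5,1) = 49.
Anti-diagonal needs 370; the known cells sum to 276, so (1,5) = 94.
Row 1: 79 + 39 + 134 + 94 + ? = 370, so (1,3) = 24.
Column 3 needs 370; the known cells sum to 316, so (2,3) = 54.
From column 5, 370 − (94 + 124 + 29 + 64) gives (4,5) = 59.
Using row 2: 69 + 54 + 14 + 124 + ? → (2,1) = 370 − 261 = 109.
Row 4 must total 370; the given cells sum to 351, so (4,1) = 19.

79 39 24 134 94 / 109 69 54 14 124 / 114 99 84 44 29 / 19 129 89 74 59 / 49 34 119 104 64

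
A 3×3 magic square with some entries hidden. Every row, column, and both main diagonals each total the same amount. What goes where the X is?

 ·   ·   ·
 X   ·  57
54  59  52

Row 3 is complete and sums to 165; that is the magic constant.
The remaining cell in column 3 is (1,3) = 165 − 109 = 56.
The remaining cell in anti-diagonal is (2,2) = 165 − 110 = 55.
Using row 2: 55 + 57 + ? → (2,1) = 165 − 112 = 53.

53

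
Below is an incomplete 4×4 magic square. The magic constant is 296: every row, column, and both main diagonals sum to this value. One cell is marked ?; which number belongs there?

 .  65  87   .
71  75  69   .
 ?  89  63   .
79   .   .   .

61

Row 2 must total 296; the given cells sum to 215, so (2,4) = 81.
Column 2 must total 296; the given cells sum to 229, so (4,2) = 67.
Column 3 needs 296; the known cells sum to 219, so (4,3) = 77.
Anti-diagonal must total 296; the given cells sum to 237, so (1,4) = 59.
Row 1: 65 + 87 + 59 + ? = 296, so (1,1) = 85.
The remaining cell in row 4 is (4,4) = 296 − 223 = 73.
Using column 1: 85 + 71 + 79 + ? → (3,1) = 296 − 235 = 61.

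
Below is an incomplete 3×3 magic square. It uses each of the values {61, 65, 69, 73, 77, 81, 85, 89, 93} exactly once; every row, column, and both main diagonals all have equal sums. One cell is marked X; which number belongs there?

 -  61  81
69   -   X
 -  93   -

85

The 9 entries sum to 693, so each line sums to 693/3 = 231.
The remaining cell in row 1 is (1,1) = 231 − 142 = 89.
Column 1: 89 + 69 + ? = 231, so (3,1) = 73.
From column 2, 231 − (61 + 93) gives (2,2) = 77.
From main diagonal, 231 − (89 + 77) gives (3,3) = 65.
Using row 2: 69 + 77 + ? → (2,3) = 231 − 146 = 85.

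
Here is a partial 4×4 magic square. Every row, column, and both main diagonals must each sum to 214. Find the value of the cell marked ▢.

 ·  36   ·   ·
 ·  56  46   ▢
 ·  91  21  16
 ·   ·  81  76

71

From row 3, 214 − (91 + 21 + 16) gives (3,1) = 86.
Column 2 must total 214; the given cells sum to 183, so (4,2) = 31.
Column 3 needs 214; the known cells sum to 148, so (1,3) = 66.
From main diagonal, 214 − (56 + 21 + 76) gives (1,1) = 61.
Row 1 needs 214; the known cells sum to 163, so (1,4) = 51.
Row 4: 31 + 81 + 76 + ? = 214, so (4,1) = 26.
Column 1: 61 + 86 + 26 + ? = 214, so (2,1) = 41.
The remaining cell in column 4 is (2,4) = 214 − 143 = 71.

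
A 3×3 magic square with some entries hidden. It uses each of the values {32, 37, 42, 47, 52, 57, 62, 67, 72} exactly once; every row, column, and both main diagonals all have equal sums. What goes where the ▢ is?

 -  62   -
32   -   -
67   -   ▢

The 9 entries sum to 468, so each line sums to 468/3 = 156.
Column 1: 32 + 67 + ? = 156, so (1,1) = 57.
Row 1: 57 + 62 + ? = 156, so (1,3) = 37.
Anti-diagonal: 37 + 67 + ? = 156, so (2,2) = 52.
Row 2 needs 156; the known cells sum to 84, so (2,3) = 72.
Column 2: 62 + 52 + ? = 156, so (3,2) = 42.
Column 3: 37 + 72 + ? = 156, so (3,3) = 47.

47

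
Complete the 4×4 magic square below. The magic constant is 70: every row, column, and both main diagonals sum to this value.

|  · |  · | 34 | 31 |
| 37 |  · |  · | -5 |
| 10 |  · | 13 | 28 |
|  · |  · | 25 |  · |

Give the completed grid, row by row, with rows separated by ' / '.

Using row 3: 10 + 13 + 28 + ? → (3,2) = 70 − 51 = 19.
Column 3: 34 + 13 + 25 + ? = 70, so (2,3) = -2.
Column 4: 31 + (-5) + 28 + ? = 70, so (4,4) = 16.
The remaining cell in anti-diagonal is (4,1) = 70 − 48 = 22.
Row 2: 37 + (-2) + (-5) + ? = 70, so (2,2) = 40.
Row 4: 22 + 25 + 16 + ? = 70, so (4,2) = 7.
Using column 1: 37 + 10 + 22 + ? → (1,1) = 70 − 69 = 1.
Using column 2: 40 + 19 + 7 + ? → (1,2) = 70 − 66 = 4.

1 4 34 31 / 37 40 -2 -5 / 10 19 13 28 / 22 7 25 16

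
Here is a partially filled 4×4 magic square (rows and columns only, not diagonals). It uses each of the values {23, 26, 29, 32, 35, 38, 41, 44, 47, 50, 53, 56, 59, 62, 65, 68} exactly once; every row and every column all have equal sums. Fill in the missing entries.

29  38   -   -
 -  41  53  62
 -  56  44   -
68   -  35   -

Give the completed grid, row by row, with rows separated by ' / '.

29 38 50 65 / 26 41 53 62 / 59 56 44 23 / 68 47 35 32

The 16 entries sum to 728, so each line sums to 728/4 = 182.
Row 2: 41 + 53 + 62 + ? = 182, so (2,1) = 26.
Using column 1: 29 + 26 + 68 + ? → (3,1) = 182 − 123 = 59.
Using column 2: 38 + 41 + 56 + ? → (4,2) = 182 − 135 = 47.
From column 3, 182 − (53 + 44 + 35) gives (1,3) = 50.
From row 1, 182 − (29 + 38 + 50) gives (1,4) = 65.
The remaining cell in row 3 is (3,4) = 182 − 159 = 23.
Row 4 must total 182; the given cells sum to 150, so (4,4) = 32.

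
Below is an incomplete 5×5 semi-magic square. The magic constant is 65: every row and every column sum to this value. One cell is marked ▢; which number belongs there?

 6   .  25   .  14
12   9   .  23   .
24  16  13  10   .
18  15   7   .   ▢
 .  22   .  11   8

Row 3: 24 + 16 + 13 + 10 + ? = 65, so (3,5) = 2.
The remaining cell in column 1 is (5,1) = 65 − 60 = 5.
Column 2 needs 65; the known cells sum to 62, so (1,2) = 3.
Row 1: 6 + 3 + 25 + 14 + ? = 65, so (1,4) = 17.
Row 5 needs 65; the known cells sum to 46, so (5,3) = 19.
From column 3, 65 − (25 + 13 + 7 + 19) gives (2,3) = 1.
The remaining cell in column 4 is (4,4) = 65 − 61 = 4.
Row 2: 12 + 9 + 1 + 23 + ? = 65, so (2,5) = 20.
From row 4, 65 − (18 + 15 + 7 + 4) gives (4,5) = 21.

21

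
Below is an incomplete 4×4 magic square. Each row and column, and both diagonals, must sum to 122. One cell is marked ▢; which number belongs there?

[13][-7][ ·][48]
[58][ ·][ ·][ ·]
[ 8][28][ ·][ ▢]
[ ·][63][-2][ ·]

Row 1 must total 122; the given cells sum to 54, so (1,3) = 68.
The remaining cell in column 1 is (4,1) = 122 − 79 = 43.
Column 2: -7 + 28 + 63 + ? = 122, so (2,2) = 38.
Anti-diagonal needs 122; the known cells sum to 119, so (2,3) = 3.
The remaining cell in row 2 is (2,4) = 122 − 99 = 23.
Row 4 must total 122; the given cells sum to 104, so (4,4) = 18.
The remaining cell in column 3 is (3,3) = 122 − 69 = 53.
From column 4, 122 − (48 + 23 + 18) gives (3,4) = 33.

33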